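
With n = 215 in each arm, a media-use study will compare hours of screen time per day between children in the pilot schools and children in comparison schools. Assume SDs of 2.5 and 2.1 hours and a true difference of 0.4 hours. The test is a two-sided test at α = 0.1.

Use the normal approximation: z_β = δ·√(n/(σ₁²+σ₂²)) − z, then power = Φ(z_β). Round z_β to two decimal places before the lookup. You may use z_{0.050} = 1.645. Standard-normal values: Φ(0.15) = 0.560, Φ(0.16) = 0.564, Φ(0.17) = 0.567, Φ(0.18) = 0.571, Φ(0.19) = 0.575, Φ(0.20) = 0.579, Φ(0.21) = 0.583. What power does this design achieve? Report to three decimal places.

Power ≈ 0.560

z_β = δ·√(n/(σ₁²+σ₂²)) − z_{α/2}
    = 0.4 · √(215/10.66) − 1.645
    = 0.4 · 4.49097 − 1.645
    = 1.7964 − 1.645 = 0.1514 → 0.15
Power = Φ(0.15) = 0.560.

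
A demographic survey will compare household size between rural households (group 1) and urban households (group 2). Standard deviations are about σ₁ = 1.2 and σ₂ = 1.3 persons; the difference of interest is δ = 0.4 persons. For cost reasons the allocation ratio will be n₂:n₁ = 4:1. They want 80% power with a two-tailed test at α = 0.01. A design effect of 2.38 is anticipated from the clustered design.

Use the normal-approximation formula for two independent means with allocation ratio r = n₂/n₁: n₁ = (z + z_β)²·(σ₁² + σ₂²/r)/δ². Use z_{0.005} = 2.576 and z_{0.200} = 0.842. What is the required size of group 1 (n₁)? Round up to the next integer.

n₁ = 324

n₁ = (z_{α/2} + z_β)² · (σ₁² + σ₂²/r) / δ²
   = (2.576 + 0.842)² · (1.2² + 1.3²/4) / 0.4²
   = 11.6827 · (1.44 + 0.4225) / 0.16
   = 11.6827 · 1.8625 / 0.16
   = 135.99
Design effect: 2.38 × 135.99 = 323.67.
Round up → n₁ = 324; n₂ = r·n₁ = 4 × 324 = 1296.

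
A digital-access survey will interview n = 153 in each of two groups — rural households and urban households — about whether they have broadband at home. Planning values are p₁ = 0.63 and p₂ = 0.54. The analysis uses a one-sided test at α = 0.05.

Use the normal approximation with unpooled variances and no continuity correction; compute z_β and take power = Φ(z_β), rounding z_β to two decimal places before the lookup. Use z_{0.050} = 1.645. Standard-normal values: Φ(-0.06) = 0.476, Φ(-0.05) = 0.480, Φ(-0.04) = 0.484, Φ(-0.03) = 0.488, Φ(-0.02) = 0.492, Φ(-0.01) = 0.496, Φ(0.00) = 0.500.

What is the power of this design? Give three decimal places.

Power ≈ 0.484

z_β = |p₁−p₂|·√(n/[p₁q₁+p₂q₂]) − z_α
    = 0.09 · √(153/0.4815) − 1.645
    = 0.09 · 17.8257 − 1.645
    = 1.6043 − 1.645 = -0.0407 → -0.04
Power = Φ(-0.04) = 0.484.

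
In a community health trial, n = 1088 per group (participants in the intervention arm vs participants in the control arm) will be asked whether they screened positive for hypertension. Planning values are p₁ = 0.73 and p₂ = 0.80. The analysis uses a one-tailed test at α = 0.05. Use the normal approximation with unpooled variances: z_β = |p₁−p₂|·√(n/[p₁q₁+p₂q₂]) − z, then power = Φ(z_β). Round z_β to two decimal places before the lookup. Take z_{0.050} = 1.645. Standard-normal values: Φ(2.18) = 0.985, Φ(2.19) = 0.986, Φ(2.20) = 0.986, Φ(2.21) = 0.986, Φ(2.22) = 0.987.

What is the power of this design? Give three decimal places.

Power ≈ 0.987

z_β = |p₁−p₂|·√(n/[p₁q₁+p₂q₂]) − z_α
    = 0.07 · √(1088/0.3571) − 1.645
    = 0.07 · 55.1975 − 1.645
    = 3.8638 − 1.645 = 2.2188 → 2.22
Power = Φ(2.22) = 0.987.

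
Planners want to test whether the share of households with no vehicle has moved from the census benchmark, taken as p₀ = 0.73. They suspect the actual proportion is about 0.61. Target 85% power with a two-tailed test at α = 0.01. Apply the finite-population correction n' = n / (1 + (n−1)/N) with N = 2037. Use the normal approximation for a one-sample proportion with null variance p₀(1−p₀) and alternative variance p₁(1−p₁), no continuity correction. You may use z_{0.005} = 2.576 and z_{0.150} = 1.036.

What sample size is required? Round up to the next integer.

n = [z_{α/2}·√(p₀q₀) + z_β·√(p₁q₁)]² / (p₁ − p₀)²
  = [2.576·√(0.73·0.27) + 1.036·√(0.61·0.39)]² / (-0.12)²
  = [2.576·0.4440 + 1.036·0.4877]² / 0.0144
  = [1.6489]² / 0.0144
  = 188.82
Finite-population correction (N = 2037): 188.82 / (1 + (188.82 − 1)/2037) = 172.88.
Round up → n = 173.

n = 173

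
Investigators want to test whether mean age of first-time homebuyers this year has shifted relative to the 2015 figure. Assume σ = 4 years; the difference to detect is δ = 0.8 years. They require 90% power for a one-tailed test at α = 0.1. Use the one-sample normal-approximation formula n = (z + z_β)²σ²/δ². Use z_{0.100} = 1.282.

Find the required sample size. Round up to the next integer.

n = 165

n = (z_α + z_β)² · σ² / δ²
  = (1.282 + 1.282)² · 4² / 0.8²
  = 6.5741 · 16 / 0.64
  = 164.35
Round up → n = 165.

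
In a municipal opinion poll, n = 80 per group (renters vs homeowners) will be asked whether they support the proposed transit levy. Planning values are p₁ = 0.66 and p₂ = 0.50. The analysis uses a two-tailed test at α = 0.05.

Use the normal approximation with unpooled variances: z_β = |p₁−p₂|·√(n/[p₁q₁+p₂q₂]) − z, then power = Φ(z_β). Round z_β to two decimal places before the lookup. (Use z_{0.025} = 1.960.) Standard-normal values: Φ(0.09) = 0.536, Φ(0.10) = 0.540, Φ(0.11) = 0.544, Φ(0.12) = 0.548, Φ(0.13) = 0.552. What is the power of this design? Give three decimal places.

Power ≈ 0.548

z_β = |p₁−p₂|·√(n/[p₁q₁+p₂q₂]) − z_{α/2}
    = 0.16 · √(80/0.4744) − 1.960
    = 0.16 · 12.9859 − 1.960
    = 2.0777 − 1.960 = 0.1177 → 0.12
Power = Φ(0.12) = 0.548.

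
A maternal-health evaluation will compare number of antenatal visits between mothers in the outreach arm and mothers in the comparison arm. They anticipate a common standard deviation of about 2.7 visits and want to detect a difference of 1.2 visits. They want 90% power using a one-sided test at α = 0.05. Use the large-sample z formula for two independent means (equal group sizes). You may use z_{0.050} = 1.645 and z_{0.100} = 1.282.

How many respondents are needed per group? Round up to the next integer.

n = 87 per group

n = (z_α + z_β)² · (σ₁² + σ₂²) / δ²
  = (1.645 + 1.282)² · (2·2.7² = 14.58) / 1.2²
  = 8.5673 · 14.58 / 1.44
  = 86.74
Round up → n = 87 per group.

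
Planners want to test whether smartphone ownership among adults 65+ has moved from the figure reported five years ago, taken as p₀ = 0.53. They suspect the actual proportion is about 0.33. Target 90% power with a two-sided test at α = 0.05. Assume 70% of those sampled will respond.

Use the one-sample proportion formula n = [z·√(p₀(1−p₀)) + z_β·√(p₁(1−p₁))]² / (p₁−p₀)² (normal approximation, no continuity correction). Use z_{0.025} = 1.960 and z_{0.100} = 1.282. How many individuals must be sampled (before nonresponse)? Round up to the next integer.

n = 90

n = [z_{α/2}·√(p₀q₀) + z_β·√(p₁q₁)]² / (p₁ − p₀)²
  = [1.960·√(0.53·0.47) + 1.282·√(0.33·0.67)]² / (-0.20)²
  = [1.960·0.4991 + 1.282·0.4702]² / 0.0400
  = [1.5810]² / 0.0400
  = 62.49
Adjust for 70% response: 62.49 / 0.70 = 89.28.
Round up → n = 90.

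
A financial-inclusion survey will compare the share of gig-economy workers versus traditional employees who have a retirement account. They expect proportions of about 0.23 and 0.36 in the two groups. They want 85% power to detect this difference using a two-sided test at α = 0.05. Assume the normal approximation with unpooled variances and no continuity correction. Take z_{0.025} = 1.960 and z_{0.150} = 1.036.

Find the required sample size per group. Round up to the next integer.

n = (z_{α/2} + z_β)² · [p₁(1−p₁) + p₂(1−p₂)] / (p₁ − p₂)²
  = (1.960 + 1.036)² · (0.23·0.77 + 0.36·0.64) / (-0.13)²
  = (2.996)² · (0.1771 + 0.2304) / 0.0169
  = 8.9760 · 0.4075 / 0.0169
  = 216.43
Round up → n = 217 per group.

n = 217 per group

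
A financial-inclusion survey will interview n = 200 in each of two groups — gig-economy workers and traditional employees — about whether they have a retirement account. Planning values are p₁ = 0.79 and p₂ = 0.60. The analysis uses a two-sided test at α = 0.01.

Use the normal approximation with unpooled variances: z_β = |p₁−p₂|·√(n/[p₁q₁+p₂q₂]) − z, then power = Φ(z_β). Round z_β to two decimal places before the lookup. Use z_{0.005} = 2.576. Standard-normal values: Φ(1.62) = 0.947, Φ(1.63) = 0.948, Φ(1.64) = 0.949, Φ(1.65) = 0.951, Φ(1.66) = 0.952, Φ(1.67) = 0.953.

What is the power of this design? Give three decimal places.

Power ≈ 0.949

z_β = |p₁−p₂|·√(n/[p₁q₁+p₂q₂]) − z_{α/2}
    = 0.19 · √(200/0.4059) − 2.576
    = 0.19 · 22.1976 − 2.576
    = 4.2175 − 2.576 = 1.6415 → 1.64
Power = Φ(1.64) = 0.949.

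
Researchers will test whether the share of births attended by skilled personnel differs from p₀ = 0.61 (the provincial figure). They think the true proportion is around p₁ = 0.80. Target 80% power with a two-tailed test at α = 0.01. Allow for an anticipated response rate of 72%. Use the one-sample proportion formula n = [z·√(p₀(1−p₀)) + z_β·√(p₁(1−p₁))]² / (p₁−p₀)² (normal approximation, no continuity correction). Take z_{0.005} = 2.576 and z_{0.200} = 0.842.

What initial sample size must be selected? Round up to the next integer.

n = [z_{α/2}·√(p₀q₀) + z_β·√(p₁q₁)]² / (p₁ − p₀)²
  = [2.576·√(0.61·0.39) + 0.842·√(0.80·0.20)]² / (0.19)²
  = [2.576·0.4877 + 0.842·0.4000]² / 0.0361
  = [1.5932]² / 0.0361
  = 70.32
Adjust for 72% response: 70.32 / 0.72 = 97.66.
Round up → n = 98.

n = 98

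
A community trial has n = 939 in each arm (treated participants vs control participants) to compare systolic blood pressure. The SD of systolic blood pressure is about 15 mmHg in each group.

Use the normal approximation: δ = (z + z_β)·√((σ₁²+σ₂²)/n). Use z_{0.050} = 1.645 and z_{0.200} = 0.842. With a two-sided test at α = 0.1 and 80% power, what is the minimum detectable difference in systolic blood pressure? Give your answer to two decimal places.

Minimum detectable difference ≈ 1.72 mmHg

δ = (z_{α/2} + z_β) · √((σ₁²+σ₂²)/n)
  = (1.645 + 0.842) · √(450/939)
  = 2.487 · √0.47923
  = 2.487 · 0.6923
  = 1.7217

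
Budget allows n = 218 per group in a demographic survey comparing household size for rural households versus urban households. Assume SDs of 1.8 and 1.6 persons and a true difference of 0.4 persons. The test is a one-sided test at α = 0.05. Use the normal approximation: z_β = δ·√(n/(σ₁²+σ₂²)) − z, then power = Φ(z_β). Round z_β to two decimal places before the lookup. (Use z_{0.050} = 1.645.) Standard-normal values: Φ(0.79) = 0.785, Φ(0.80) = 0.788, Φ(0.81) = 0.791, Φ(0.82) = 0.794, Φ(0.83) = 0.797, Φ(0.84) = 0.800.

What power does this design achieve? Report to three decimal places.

z_β = δ·√(n/(σ₁²+σ₂²)) − z_α
    = 0.4 · √(218/5.8) − 1.645
    = 0.4 · 6.13076 − 1.645
    = 2.4523 − 1.645 = 0.8073 → 0.81
Power = Φ(0.81) = 0.791.

Power ≈ 0.791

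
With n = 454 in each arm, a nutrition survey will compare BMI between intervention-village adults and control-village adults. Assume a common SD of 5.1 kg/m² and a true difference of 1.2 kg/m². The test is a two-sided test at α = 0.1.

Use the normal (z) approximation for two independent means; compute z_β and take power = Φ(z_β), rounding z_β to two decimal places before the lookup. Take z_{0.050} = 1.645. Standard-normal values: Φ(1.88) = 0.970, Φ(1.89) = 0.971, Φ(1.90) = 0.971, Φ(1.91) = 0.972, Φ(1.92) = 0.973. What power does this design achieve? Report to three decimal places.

z_β = δ·√(n/(σ₁²+σ₂²)) − z_{α/2}
    = 1.2 · √(454/52.02) − 1.645
    = 1.2 · 2.95422 − 1.645
    = 3.5451 − 1.645 = 1.9001 → 1.90
Power = Φ(1.90) = 0.971.

Power ≈ 0.971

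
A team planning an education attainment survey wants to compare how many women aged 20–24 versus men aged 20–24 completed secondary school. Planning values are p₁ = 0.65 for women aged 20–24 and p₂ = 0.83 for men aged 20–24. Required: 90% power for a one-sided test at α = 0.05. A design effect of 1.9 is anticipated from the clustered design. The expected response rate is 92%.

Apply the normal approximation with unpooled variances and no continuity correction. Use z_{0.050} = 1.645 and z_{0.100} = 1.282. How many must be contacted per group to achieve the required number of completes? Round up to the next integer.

n = 202 per group

n = (z_α + z_β)² · [p₁(1−p₁) + p₂(1−p₂)] / (p₁ − p₂)²
  = (1.645 + 1.282)² · (0.65·0.35 + 0.83·0.17) / (-0.18)²
  = (2.927)² · (0.2275 + 0.1411) / 0.0324
  = 8.5673 · 0.3686 / 0.0324
  = 97.47
Design effect: 1.9 × 97.47 = 185.19.
Adjust for 92% response: 185.19 / 0.92 = 201.29.
Round up → n = 202 per group.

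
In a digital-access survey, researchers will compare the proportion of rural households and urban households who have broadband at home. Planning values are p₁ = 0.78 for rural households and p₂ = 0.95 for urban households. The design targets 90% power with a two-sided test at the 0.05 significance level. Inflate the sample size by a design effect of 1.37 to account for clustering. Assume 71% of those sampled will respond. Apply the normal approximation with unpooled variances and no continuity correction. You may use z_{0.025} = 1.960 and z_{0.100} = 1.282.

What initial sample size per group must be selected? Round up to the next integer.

n = (z_{α/2} + z_β)² · [p₁(1−p₁) + p₂(1−p₂)] / (p₁ − p₂)²
  = (1.960 + 1.282)² · (0.78·0.22 + 0.95·0.05) / (-0.17)²
  = (3.242)² · (0.1716 + 0.0475) / 0.0289
  = 10.5106 · 0.2191 / 0.0289
  = 79.68
Design effect: 1.37 × 79.68 = 109.17.
Adjust for 71% response: 109.17 / 0.71 = 153.76.
Round up → n = 154 per group.

n = 154 per group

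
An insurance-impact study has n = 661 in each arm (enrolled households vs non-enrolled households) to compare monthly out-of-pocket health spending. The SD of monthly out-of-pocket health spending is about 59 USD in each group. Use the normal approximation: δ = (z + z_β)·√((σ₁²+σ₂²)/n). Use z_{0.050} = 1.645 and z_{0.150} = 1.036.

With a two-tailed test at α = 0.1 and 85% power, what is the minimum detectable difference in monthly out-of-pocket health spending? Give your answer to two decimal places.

Minimum detectable difference ≈ 8.70 USD

δ = (z_{α/2} + z_β) · √((σ₁²+σ₂²)/n)
  = (1.645 + 1.036) · √(6962/661)
  = 2.681 · √10.5325
  = 2.681 · 3.2454
  = 8.7009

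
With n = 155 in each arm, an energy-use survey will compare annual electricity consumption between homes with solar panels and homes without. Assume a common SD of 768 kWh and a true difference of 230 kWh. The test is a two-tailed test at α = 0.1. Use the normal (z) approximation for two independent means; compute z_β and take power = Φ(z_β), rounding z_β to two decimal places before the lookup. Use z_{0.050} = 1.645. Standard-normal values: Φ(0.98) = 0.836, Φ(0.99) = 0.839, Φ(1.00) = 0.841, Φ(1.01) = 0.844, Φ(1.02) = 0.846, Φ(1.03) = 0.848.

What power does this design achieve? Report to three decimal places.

z_β = δ·√(n/(σ₁²+σ₂²)) − z_{α/2}
    = 230 · √(155/1179648) − 1.645
    = 230 · 0.01146 − 1.645
    = 2.6364 − 1.645 = 0.9914 → 0.99
Power = Φ(0.99) = 0.839.

Power ≈ 0.839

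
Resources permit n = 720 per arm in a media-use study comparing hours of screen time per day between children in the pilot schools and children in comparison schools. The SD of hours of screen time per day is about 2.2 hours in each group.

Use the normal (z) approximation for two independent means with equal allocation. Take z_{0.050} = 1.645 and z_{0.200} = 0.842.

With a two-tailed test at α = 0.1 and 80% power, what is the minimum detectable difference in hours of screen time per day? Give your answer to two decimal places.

δ = (z_{α/2} + z_β) · √((σ₁²+σ₂²)/n)
  = (1.645 + 0.842) · √(9.68/720)
  = 2.487 · √0.01344
  = 2.487 · 0.1160
  = 0.2884

Minimum detectable difference ≈ 0.29 hours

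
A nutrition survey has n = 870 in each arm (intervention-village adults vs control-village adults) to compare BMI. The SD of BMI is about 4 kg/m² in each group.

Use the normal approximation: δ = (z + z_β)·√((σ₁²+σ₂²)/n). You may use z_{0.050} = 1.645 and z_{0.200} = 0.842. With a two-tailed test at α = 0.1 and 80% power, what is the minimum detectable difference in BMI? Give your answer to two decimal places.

δ = (z_{α/2} + z_β) · √((σ₁²+σ₂²)/n)
  = (1.645 + 0.842) · √(32/870)
  = 2.487 · √0.03678
  = 2.487 · 0.1918
  = 0.4770

Minimum detectable difference ≈ 0.48 kg/m²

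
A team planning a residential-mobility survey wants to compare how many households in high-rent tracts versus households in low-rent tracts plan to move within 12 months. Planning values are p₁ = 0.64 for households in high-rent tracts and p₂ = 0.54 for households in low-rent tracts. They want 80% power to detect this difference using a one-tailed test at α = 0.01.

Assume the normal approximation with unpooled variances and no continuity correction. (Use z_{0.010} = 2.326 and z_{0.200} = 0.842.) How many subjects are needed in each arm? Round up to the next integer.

n = 481 per group

n = (z_α + z_β)² · [p₁(1−p₁) + p₂(1−p₂)] / (p₁ − p₂)²
  = (2.326 + 0.842)² · (0.64·0.36 + 0.54·0.46) / (0.10)²
  = (3.168)² · (0.2304 + 0.2484) / 0.0100
  = 10.0362 · 0.4788 / 0.0100
  = 480.53
Round up → n = 481 per group.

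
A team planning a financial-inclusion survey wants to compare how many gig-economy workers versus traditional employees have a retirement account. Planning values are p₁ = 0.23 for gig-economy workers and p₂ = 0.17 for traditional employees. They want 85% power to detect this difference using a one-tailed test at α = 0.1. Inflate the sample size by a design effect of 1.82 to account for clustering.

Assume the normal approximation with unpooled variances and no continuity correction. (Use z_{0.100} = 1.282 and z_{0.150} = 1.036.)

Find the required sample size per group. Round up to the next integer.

n = 865 per group

n = (z_α + z_β)² · [p₁(1−p₁) + p₂(1−p₂)] / (p₁ − p₂)²
  = (1.282 + 1.036)² · (0.23·0.77 + 0.17·0.83) / (0.06)²
  = (2.318)² · (0.1771 + 0.1411) / 0.0036
  = 5.3731 · 0.3182 / 0.0036
  = 474.92
Design effect: 1.82 × 474.92 = 864.36.
Round up → n = 865 per group.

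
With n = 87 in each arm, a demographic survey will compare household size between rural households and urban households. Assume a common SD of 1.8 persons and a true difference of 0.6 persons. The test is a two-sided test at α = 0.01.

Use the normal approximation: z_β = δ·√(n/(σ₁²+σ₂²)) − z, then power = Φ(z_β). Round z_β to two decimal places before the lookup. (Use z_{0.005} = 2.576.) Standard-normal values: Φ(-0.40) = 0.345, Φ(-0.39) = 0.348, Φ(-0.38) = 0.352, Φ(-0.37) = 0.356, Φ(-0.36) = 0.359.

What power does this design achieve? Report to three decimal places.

z_β = δ·√(n/(σ₁²+σ₂²)) − z_{α/2}
    = 0.6 · √(87/6.48) − 2.576
    = 0.6 · 3.66414 − 2.576
    = 2.1985 − 2.576 = -0.3775 → -0.38
Power = Φ(-0.38) = 0.352.

Power ≈ 0.352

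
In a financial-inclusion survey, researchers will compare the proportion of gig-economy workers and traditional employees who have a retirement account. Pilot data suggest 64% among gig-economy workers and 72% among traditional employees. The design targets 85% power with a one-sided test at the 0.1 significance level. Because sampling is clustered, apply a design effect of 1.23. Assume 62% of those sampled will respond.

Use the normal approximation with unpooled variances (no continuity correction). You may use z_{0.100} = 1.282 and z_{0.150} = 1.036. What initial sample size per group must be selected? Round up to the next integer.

n = 720 per group

n = (z_α + z_β)² · [p₁(1−p₁) + p₂(1−p₂)] / (p₁ − p₂)²
  = (1.282 + 1.036)² · (0.64·0.36 + 0.72·0.28) / (-0.08)²
  = (2.318)² · (0.2304 + 0.2016) / 0.0064
  = 5.3731 · 0.4320 / 0.0064
  = 362.69
Design effect: 1.23 × 362.69 = 446.10.
Adjust for 62% response: 446.10 / 0.62 = 719.52.
Round up → n = 720 per group.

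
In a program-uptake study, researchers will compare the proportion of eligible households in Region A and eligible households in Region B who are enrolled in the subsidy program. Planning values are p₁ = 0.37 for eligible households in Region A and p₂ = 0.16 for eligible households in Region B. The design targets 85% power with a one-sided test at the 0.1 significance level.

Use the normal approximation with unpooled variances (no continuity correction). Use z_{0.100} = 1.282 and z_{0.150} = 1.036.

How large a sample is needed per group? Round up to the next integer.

n = 45 per group

n = (z_α + z_β)² · [p₁(1−p₁) + p₂(1−p₂)] / (p₁ − p₂)²
  = (1.282 + 1.036)² · (0.37·0.63 + 0.16·0.84) / (0.21)²
  = (2.318)² · (0.2331 + 0.1344) / 0.0441
  = 5.3731 · 0.3675 / 0.0441
  = 44.78
Round up → n = 45 per group.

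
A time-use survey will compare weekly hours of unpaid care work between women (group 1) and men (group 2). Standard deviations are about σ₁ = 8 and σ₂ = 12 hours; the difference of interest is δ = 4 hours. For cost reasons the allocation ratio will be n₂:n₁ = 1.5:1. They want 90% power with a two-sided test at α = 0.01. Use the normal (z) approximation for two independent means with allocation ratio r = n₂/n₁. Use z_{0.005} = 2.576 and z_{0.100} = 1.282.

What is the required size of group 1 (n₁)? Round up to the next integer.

n₁ = 149

n₁ = (z_{α/2} + z_β)² · (σ₁² + σ₂²/r) / δ²
   = (2.576 + 1.282)² · (8² + 12²/1.5) / 4²
   = 14.8842 · (64 + 96) / 16
   = 14.8842 · 160 / 16
   = 148.84
Round up → n₁ = 149; n₂ = r·n₁ = 1.5 × 149 = 224.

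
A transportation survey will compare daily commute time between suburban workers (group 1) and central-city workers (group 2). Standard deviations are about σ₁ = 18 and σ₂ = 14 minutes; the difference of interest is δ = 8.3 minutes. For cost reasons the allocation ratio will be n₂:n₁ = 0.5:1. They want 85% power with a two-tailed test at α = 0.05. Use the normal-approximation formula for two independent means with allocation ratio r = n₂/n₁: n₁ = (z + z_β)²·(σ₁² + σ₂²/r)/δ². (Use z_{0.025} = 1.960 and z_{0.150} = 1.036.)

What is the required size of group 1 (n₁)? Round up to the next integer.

n₁ = (z_{α/2} + z_β)² · (σ₁² + σ₂²/r) / δ²
   = (1.960 + 1.036)² · (18² + 14²/0.5) / 8.3²
   = 8.9760 · (324 + 392) / 68.89
   = 8.9760 · 716 / 68.89
   = 93.29
Round up → n₁ = 94; n₂ = r·n₁ = 0.5 × 94 = 47.

n₁ = 94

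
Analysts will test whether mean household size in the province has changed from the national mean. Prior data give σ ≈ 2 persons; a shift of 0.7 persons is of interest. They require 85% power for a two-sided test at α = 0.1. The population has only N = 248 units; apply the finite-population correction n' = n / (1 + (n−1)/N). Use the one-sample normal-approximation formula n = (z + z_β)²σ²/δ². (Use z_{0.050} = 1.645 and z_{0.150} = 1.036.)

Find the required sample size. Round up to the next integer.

n = 48

n = (z_{α/2} + z_β)² · σ² / δ²
  = (1.645 + 1.036)² · 2² / 0.7²
  = 7.1878 · 4 / 0.49
  = 58.68
Finite-population correction (N = 248): 58.68 / (1 + (58.68 − 1)/248) = 47.60.
Round up → n = 48.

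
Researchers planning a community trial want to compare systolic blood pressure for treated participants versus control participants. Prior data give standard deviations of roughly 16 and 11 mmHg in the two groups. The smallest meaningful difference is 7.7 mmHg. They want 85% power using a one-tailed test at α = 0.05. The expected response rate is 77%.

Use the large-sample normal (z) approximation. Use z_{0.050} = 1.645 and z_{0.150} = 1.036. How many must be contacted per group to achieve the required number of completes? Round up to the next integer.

n = 60 per group

n = (z_α + z_β)² · (σ₁² + σ₂²) / δ²
  = (1.645 + 1.036)² · (16² + 11² = 377) / 7.7²
  = 7.1878 · 377 / 59.29
  = 45.70
Adjust for 77% response: 45.70 / 0.77 = 59.36.
Round up → n = 60 per group.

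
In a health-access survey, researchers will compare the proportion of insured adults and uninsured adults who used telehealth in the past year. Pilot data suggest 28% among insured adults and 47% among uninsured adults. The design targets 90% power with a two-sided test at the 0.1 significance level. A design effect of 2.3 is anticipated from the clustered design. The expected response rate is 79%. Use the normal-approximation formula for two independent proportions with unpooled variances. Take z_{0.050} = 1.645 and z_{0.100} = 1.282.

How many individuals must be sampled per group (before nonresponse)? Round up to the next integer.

n = (z_{α/2} + z_β)² · [p₁(1−p₁) + p₂(1−p₂)] / (p₁ − p₂)²
  = (1.645 + 1.282)² · (0.28·0.72 + 0.47·0.53) / (-0.19)²
  = (2.927)² · (0.2016 + 0.2491) / 0.0361
  = 8.5673 · 0.4507 / 0.0361
  = 106.96
Design effect: 2.3 × 106.96 = 246.01.
Adjust for 79% response: 246.01 / 0.79 = 311.41.
Round up → n = 312 per group.

n = 312 per group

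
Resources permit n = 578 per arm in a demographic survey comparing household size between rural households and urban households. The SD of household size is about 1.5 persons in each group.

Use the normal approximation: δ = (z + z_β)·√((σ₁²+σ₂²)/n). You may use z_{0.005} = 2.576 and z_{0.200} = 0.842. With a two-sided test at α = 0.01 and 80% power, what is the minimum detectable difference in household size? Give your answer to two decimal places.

δ = (z_{α/2} + z_β) · √((σ₁²+σ₂²)/n)
  = (2.576 + 0.842) · √(4.5/578)
  = 3.418 · √0.00779
  = 3.418 · 0.0882
  = 0.3016

Minimum detectable difference ≈ 0.30 persons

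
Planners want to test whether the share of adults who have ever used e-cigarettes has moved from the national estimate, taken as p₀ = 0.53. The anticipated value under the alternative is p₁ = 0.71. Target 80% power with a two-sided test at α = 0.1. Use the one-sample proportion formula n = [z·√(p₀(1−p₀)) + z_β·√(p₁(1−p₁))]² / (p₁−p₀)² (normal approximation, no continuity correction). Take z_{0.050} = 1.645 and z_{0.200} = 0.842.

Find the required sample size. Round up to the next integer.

n = [z_{α/2}·√(p₀q₀) + z_β·√(p₁q₁)]² / (p₁ − p₀)²
  = [1.645·√(0.53·0.47) + 0.842·√(0.71·0.29)]² / (0.18)²
  = [1.645·0.4991 + 0.842·0.4538]² / 0.0324
  = [1.2031]² / 0.0324
  = 44.67
Round up → n = 45.

n = 45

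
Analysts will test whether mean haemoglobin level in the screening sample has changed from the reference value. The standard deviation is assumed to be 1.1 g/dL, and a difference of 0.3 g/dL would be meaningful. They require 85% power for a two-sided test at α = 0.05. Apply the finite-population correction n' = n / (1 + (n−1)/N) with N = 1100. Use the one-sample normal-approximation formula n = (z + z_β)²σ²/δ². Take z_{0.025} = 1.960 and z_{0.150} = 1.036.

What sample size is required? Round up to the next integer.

n = (z_{α/2} + z_β)² · σ² / δ²
  = (1.960 + 1.036)² · 1.1² / 0.3²
  = 8.9760 · 1.21 / 0.09
  = 120.68
Finite-population correction (N = 1100): 120.68 / (1 + (120.68 − 1)/1100) = 108.84.
Round up → n = 109.

n = 109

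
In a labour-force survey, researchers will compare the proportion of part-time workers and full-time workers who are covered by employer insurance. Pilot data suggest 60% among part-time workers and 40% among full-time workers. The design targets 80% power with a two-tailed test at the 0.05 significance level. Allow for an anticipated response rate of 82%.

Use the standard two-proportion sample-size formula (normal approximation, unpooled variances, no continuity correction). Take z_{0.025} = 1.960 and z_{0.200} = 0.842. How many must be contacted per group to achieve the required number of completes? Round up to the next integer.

n = 115 per group

n = (z_{α/2} + z_β)² · [p₁(1−p₁) + p₂(1−p₂)] / (p₁ − p₂)²
  = (1.960 + 0.842)² · (0.60·0.40 + 0.40·0.60) / (0.20)²
  = (2.802)² · (0.2400 + 0.2400) / 0.0400
  = 7.8512 · 0.4800 / 0.0400
  = 94.21
Adjust for 82% response: 94.21 / 0.82 = 114.90.
Round up → n = 115 per group.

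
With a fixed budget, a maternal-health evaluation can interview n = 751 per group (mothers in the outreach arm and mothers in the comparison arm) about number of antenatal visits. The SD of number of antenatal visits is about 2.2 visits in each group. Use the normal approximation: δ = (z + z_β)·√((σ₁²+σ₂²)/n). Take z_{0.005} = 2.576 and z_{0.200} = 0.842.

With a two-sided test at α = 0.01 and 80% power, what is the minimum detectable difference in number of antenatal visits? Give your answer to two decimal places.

Minimum detectable difference ≈ 0.39 visits

δ = (z_{α/2} + z_β) · √((σ₁²+σ₂²)/n)
  = (2.576 + 0.842) · √(9.68/751)
  = 3.418 · √0.01289
  = 3.418 · 0.1135
  = 0.3881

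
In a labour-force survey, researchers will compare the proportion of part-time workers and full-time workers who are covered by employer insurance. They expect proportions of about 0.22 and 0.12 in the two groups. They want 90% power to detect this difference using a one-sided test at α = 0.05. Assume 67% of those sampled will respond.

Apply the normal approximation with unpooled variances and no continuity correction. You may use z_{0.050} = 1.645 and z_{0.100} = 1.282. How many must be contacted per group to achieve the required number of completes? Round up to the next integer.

n = (z_α + z_β)² · [p₁(1−p₁) + p₂(1−p₂)] / (p₁ − p₂)²
  = (1.645 + 1.282)² · (0.22·0.78 + 0.12·0.88) / (0.10)²
  = (2.927)² · (0.1716 + 0.1056) / 0.0100
  = 8.5673 · 0.2772 / 0.0100
  = 237.49
Adjust for 67% response: 237.49 / 0.67 = 354.46.
Round up → n = 355 per group.

n = 355 per group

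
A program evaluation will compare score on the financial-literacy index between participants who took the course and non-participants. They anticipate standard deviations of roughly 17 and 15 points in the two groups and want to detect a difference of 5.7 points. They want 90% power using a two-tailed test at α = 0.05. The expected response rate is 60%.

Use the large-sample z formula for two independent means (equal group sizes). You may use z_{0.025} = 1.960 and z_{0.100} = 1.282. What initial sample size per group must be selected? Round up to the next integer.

n = (z_{α/2} + z_β)² · (σ₁² + σ₂²) / δ²
  = (1.960 + 1.282)² · (17² + 15² = 514) / 5.7²
  = 10.5106 · 514 / 32.49
  = 166.28
Adjust for 60% response: 166.28 / 0.60 = 277.13.
Round up → n = 278 per group.

n = 278 per group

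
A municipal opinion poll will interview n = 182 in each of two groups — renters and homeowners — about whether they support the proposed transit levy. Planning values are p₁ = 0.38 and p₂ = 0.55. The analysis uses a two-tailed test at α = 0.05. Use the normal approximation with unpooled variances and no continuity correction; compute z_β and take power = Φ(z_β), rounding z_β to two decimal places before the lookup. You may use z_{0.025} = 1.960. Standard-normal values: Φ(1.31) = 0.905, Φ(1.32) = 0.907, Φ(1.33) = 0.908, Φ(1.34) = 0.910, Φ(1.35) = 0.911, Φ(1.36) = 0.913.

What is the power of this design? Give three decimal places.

Power ≈ 0.910

z_β = |p₁−p₂|·√(n/[p₁q₁+p₂q₂]) − z_{α/2}
    = 0.17 · √(182/0.4831) − 1.960
    = 0.17 · 19.4096 − 1.960
    = 3.2996 − 1.960 = 1.3396 → 1.34
Power = Φ(1.34) = 0.910.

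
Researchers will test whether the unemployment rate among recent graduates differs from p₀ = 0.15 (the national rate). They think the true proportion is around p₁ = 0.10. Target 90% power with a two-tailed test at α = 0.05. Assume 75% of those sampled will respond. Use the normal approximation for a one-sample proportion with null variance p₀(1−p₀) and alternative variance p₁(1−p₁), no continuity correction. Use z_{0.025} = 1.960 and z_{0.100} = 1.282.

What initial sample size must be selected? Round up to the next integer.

n = 628

n = [z_{α/2}·√(p₀q₀) + z_β·√(p₁q₁)]² / (p₁ − p₀)²
  = [1.960·√(0.15·0.85) + 1.282·√(0.10·0.90)]² / (-0.05)²
  = [1.960·0.3571 + 1.282·0.3000]² / 0.0025
  = [1.0845]² / 0.0025
  = 470.42
Adjust for 75% response: 470.42 / 0.75 = 627.23.
Round up → n = 628.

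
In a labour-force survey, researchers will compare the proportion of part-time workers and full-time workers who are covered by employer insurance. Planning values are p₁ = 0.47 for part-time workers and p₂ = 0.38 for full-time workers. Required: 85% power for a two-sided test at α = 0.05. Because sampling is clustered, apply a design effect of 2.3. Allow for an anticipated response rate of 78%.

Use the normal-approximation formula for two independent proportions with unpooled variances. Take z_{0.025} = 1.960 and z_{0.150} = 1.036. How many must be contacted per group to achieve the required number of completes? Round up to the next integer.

n = 1584 per group

n = (z_{α/2} + z_β)² · [p₁(1−p₁) + p₂(1−p₂)] / (p₁ − p₂)²
  = (1.960 + 1.036)² · (0.47·0.53 + 0.38·0.62) / (0.09)²
  = (2.996)² · (0.2491 + 0.2356) / 0.0081
  = 8.9760 · 0.4847 / 0.0081
  = 537.12
Design effect: 2.3 × 537.12 = 1235.38.
Adjust for 78% response: 1235.38 / 0.78 = 1583.82.
Round up → n = 1584 per group.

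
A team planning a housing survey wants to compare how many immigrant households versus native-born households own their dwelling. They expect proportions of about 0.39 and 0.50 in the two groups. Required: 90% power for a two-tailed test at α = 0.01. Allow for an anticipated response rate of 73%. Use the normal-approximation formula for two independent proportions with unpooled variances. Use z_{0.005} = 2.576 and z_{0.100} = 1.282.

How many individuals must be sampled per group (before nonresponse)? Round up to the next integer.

n = (z_{α/2} + z_β)² · [p₁(1−p₁) + p₂(1−p₂)] / (p₁ − p₂)²
  = (2.576 + 1.282)² · (0.39·0.61 + 0.50·0.50) / (-0.11)²
  = (3.858)² · (0.2379 + 0.2500) / 0.0121
  = 14.8842 · 0.4879 / 0.0121
  = 600.16
Adjust for 73% response: 600.16 / 0.73 = 822.14.
Round up → n = 823 per group.

n = 823 per group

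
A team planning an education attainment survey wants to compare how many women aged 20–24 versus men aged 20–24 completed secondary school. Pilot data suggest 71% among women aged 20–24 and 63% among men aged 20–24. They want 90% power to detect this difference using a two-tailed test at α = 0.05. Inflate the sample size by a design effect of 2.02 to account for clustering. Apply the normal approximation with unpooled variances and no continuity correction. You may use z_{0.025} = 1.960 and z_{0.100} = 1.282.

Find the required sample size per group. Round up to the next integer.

n = 1457 per group

n = (z_{α/2} + z_β)² · [p₁(1−p₁) + p₂(1−p₂)] / (p₁ − p₂)²
  = (1.960 + 1.282)² · (0.71·0.29 + 0.63·0.37) / (0.08)²
  = (3.242)² · (0.2059 + 0.2331) / 0.0064
  = 10.5106 · 0.4390 / 0.0064
  = 720.96
Design effect: 2.02 × 720.96 = 1456.34.
Round up → n = 1457 per group.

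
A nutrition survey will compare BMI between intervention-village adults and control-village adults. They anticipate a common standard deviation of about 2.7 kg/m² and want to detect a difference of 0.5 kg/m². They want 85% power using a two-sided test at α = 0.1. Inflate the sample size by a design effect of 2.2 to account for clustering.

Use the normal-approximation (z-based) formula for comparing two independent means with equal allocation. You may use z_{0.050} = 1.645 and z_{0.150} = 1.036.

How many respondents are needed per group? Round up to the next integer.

n = (z_{α/2} + z_β)² · (σ₁² + σ₂²) / δ²
  = (1.645 + 1.036)² · (2·2.7² = 14.58) / 0.5²
  = 7.1878 · 14.58 / 0.25
  = 419.19
Design effect: 2.2 × 419.19 = 922.22.
Round up → n = 923 per group.

n = 923 per group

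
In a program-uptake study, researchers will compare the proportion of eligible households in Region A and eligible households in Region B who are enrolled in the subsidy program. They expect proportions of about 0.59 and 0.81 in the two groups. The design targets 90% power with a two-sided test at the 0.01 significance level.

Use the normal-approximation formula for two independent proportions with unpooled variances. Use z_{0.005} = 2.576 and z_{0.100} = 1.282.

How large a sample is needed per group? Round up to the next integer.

n = (z_{α/2} + z_β)² · [p₁(1−p₁) + p₂(1−p₂)] / (p₁ − p₂)²
  = (2.576 + 1.282)² · (0.59·0.41 + 0.81·0.19) / (-0.22)²
  = (3.858)² · (0.2419 + 0.1539) / 0.0484
  = 14.8842 · 0.3958 / 0.0484
  = 121.72
Round up → n = 122 per group.

n = 122 per group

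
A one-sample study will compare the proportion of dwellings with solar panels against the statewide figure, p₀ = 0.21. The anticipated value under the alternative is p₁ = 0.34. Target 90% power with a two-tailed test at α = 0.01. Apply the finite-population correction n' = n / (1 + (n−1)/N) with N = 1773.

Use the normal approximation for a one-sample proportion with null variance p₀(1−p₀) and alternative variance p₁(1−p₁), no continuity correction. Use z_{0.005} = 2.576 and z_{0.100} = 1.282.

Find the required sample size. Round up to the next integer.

n = 149

n = [z_{α/2}·√(p₀q₀) + z_β·√(p₁q₁)]² / (p₁ − p₀)²
  = [2.576·√(0.21·0.79) + 1.282·√(0.34·0.66)]² / (0.13)²
  = [2.576·0.4073 + 1.282·0.4737]² / 0.0169
  = [1.6565]² / 0.0169
  = 162.37
Finite-population correction (N = 1773): 162.37 / (1 + (162.37 − 1)/1773) = 148.83.
Round up → n = 149.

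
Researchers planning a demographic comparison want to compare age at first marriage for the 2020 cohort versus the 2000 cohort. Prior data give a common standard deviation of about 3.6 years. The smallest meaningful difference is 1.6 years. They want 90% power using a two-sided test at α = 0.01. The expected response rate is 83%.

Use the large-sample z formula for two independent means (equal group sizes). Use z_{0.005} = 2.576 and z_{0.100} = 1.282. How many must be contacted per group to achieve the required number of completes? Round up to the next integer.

n = 182 per group

n = (z_{α/2} + z_β)² · (σ₁² + σ₂²) / δ²
  = (2.576 + 1.282)² · (2·3.6² = 25.92) / 1.6²
  = 14.8842 · 25.92 / 2.56
  = 150.70
Adjust for 83% response: 150.70 / 0.83 = 181.57.
Round up → n = 182 per group.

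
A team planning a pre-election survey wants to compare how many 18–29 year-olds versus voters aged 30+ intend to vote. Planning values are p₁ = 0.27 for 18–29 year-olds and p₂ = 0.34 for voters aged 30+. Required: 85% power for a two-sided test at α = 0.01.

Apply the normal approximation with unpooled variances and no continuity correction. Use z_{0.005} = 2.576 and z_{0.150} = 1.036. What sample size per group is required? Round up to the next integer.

n = 1123 per group

n = (z_{α/2} + z_β)² · [p₁(1−p₁) + p₂(1−p₂)] / (p₁ − p₂)²
  = (2.576 + 1.036)² · (0.27·0.73 + 0.34·0.66) / (-0.07)²
  = (3.612)² · (0.1971 + 0.2244) / 0.0049
  = 13.0465 · 0.4215 / 0.0049
  = 1122.27
Round up → n = 1123 per group.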